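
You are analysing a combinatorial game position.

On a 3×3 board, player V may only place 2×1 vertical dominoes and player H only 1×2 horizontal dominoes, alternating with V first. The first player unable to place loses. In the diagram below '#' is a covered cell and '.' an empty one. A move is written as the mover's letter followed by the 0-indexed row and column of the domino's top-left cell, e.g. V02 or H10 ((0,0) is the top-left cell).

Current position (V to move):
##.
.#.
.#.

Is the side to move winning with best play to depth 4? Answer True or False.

V winning at [##./.#./.#.]: True

ply 1, V at ##./.#./.#. | V02=+1→###/.##/.#.*; V10=+1→##./##./##.; V12=+1→##./.##/.##
ply 2: ###/.##/.#. is terminal -1 (H); from ##./.#./.#. depth 4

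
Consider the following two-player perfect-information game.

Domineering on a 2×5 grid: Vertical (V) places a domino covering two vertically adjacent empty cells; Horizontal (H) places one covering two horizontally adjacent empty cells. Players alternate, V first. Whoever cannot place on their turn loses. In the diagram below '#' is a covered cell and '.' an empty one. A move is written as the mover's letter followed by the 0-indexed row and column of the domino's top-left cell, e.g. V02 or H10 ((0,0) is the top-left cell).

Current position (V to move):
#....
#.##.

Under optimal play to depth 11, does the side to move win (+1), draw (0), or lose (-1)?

p1 V@[#..../#.##.]: V01[##.../####.]-1* V04[#...#/#.###]-1
p2 H@[##.../####.]: H02[####./####.]-1 H03[##.##/####.]+1*
p3 V@[##.##/####.] terminal -1; root [#..../#.##.] d11

value(#..../#.##., V) = -1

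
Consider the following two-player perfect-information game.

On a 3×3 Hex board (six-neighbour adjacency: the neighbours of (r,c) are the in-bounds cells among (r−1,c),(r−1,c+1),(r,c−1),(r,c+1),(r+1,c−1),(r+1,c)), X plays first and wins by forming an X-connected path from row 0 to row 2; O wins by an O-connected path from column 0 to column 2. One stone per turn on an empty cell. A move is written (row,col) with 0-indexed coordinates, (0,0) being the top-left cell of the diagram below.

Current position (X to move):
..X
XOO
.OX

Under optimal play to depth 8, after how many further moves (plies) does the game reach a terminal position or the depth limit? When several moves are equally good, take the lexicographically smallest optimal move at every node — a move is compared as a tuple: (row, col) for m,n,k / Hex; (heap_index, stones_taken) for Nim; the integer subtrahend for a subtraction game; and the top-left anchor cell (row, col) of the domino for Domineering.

PV length from [..X/XOO/.OX]: 3 plies

[..X/XOO/.OX] X move#1: (0,0):-1/X.X/XOO/.OX, (0,1):-1/.XX/XOO/.OX, (2,0):+1/..X/XOO/XOX*
[..X/XOO/XOX] O move#2: (0,0):-1/O.X/XOO/XOX*, (0,1):-1/.OX/XOO/XOX
[O.X/XOO/XOX] X move#3: (0,1):+1/OXX/XOO/XOX*
[OXX/XOO/XOX] end (terminal -1, O#4); searched ..X/XOO/.OX to 8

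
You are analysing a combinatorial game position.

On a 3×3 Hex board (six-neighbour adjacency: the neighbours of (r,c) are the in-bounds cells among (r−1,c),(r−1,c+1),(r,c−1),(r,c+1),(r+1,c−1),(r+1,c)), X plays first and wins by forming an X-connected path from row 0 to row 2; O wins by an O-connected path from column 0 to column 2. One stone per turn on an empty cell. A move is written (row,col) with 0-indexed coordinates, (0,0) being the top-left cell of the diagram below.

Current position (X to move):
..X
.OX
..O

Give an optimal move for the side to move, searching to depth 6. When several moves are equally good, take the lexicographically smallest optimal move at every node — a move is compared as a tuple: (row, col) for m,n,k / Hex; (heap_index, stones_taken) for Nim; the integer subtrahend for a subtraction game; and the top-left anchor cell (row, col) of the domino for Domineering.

ply 1, X at ..X/.OX/..O | (0,0)=-1→X.X/.OX/..O; (0,1)=-1→.XX/.OX/..O; (1,0)=+1→..X/XOX/..O*; (2,0)=+1→..X/.OX/X.O; (2,1)=+1→..X/.OX/.XO
ply 2, O at ..X/XOX/..O | (0,0)=-1→O.X/XOX/..O*; (0,1)=-1→.OX/XOX/..O; (2,0)=-1→..X/XOX/O.O; (2,1)=-1→..X/XOX/.OO
ply 3, X at O.X/XOX/..O | (0,1)=+1→OXX/XOX/..O*; (2,0)=+1→O.X/XOX/X.O; (2,1)=+1→O.X/XOX/.XO
ply 4, O at OXX/XOX/..O | (2,0)=-1→OXX/XOX/O.O*; (2,1)=-1→OXX/XOX/.OO
ply 5, X at OXX/XOX/O.O | (2,1)=+1→OXX/XOX/OXO*
ply 6: OXX/XOX/OXO is terminal -1 (O); from ..X/.OX/..O depth 6

X's best at [..X/.OX/..O]: (1,0)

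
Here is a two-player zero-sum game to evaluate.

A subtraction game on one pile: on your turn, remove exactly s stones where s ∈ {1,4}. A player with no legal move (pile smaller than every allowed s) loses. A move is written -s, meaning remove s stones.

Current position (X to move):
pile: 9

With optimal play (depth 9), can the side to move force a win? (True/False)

p1 X@[9]: -1[8]-1 -4[5]+1*
p2 O@[5]: -1[4]-1* -4[1]-1
p3 X@[4]: -1[3]-1 -4[0]+1*
p4 O@[0] terminal -1; root [9] d9

X winning at [9]: True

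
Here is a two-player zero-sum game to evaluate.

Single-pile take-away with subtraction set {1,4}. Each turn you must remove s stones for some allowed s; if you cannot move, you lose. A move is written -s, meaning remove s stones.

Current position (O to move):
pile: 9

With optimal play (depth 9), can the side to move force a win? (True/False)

O winning at [9]: True

p1 O@[9]: -1[8]-1 -4[5]+1*
p2 X@[5]: -1[4]-1* -4[1]-1
p3 O@[4]: -1[3]-1 -4[0]+1*
p4 X@[0] terminal -1; root [9] d9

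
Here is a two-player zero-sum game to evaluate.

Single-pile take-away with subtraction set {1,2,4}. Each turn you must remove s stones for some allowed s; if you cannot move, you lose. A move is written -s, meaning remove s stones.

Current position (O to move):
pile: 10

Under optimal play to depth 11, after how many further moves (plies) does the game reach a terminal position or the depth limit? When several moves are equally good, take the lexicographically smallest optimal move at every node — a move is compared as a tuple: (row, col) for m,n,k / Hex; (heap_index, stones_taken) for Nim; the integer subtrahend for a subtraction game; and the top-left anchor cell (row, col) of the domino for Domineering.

PV length from [10]: 7 plies

ply 1, O at 10 | -1=+1→9*; -2=-1→8; -4=+1→6
ply 2, X at 9 | -1=-1→8*; -2=-1→7; -4=-1→5
ply 3, O at 8 | -1=-1→7; -2=+1→6*; -4=-1→4
ply 4, X at 6 | -1=-1→5*; -2=-1→4; -4=-1→2
ply 5, O at 5 | -1=-1→4; -2=+1→3*; -4=-1→1
ply 6, X at 3 | -1=-1→2*; -2=-1→1
ply 7, O at 2 | -1=-1→1; -2=+1→0*
ply 8: 0 is terminal -1 (X); from 10 depth 11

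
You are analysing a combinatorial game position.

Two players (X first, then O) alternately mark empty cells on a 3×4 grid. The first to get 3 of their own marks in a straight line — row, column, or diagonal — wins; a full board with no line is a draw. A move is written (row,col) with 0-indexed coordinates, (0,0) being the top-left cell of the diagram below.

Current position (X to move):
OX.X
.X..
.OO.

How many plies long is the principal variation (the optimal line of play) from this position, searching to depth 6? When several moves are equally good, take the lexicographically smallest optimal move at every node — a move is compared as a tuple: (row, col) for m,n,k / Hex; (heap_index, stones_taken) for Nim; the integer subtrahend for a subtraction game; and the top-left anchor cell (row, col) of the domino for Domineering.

p1 X@[OX.X/.X../.OO.]: (0,2)[OXXX/.X../.OO.]+1* (1,0)[OX.X/XX../.OO.]-1 (1,2)[OX.X/.XX./.OO.]-1 (1,3)[OX.X/.X.X/.OO.]-1 (2,0)[OX.X/.X../XOO.]-1 (2,3)[OX.X/.X../.OOX]-1
p2 O@[OXXX/.X../.OO.] terminal -1; root [OX.X/.X../.OO.] d6

PV length from [OX.X/.X../.OO.]: 1 ply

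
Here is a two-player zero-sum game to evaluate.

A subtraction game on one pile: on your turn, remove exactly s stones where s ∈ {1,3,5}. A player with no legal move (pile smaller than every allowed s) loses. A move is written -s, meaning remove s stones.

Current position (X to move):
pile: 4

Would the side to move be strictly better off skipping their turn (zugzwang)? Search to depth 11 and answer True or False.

zugzwang(4, X) = True

[4] X move#1: -1:-1/3*, -3:-1/1
[3] O move#2: -1:+1/2*, -3:+1/0
[2] X move#3: -1:-1/1*
[1] O move#4: -1:+1/0*
[0] end (terminal -1, X#5); searched 4 to 11
suppose X passes — search the same position with O to move:
pass> [4] O move#1: -1:-1/3*, -3:-1/1
pass> [3] X move#2: -1:+1/2*, -3:+1/0
pass> [2] O move#3: -1:-1/1*
pass> [1] X move#4: -1:+1/0*
pass> [0] end (terminal -1, O#5); searched 4 to 11
for X: play -1, pass +1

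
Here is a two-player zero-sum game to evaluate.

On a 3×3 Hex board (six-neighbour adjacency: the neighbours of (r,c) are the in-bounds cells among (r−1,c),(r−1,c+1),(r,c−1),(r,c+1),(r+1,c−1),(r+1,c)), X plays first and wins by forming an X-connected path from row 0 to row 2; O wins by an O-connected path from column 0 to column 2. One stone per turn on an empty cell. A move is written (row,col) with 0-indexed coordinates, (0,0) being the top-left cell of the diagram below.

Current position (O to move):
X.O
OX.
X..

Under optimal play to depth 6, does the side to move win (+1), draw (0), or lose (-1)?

value(X.O/OX./X.., O) = +1

p1 O@[X.O/OX./X..]: (0,1)[XOO/OX./X..]+1* (1,2)[X.O/OXO/X..]-1 (2,1)[X.O/OX./XO.]-1 (2,2)[X.O/OX./X.O]-1
p2 X@[XOO/OX./X..] terminal -1; root [X.O/OX./X..] d6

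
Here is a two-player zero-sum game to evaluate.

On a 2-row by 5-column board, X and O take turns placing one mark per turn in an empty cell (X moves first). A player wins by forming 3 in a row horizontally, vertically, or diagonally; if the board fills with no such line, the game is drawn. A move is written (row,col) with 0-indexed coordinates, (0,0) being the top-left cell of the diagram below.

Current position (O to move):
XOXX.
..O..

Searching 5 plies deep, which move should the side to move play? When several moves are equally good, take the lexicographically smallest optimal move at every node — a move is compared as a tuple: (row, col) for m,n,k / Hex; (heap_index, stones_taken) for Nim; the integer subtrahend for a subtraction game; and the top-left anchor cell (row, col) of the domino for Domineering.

O's best at [XOXX./..O..]: (0,4)

[XOXX./..O..] O move#1: (0,4):+0/XOXXO/..O..*, (1,0):-1/XOXX./O.O.., (1,1):-1/XOXX./.OO.., (1,3):-1/XOXX./..OO., (1,4):-1/XOXX./..O.O
[XOXXO/..O..] X move#2: (1,0):-1/XOXXO/X.O.., (1,1):+0/XOXXO/.XO..*, (1,3):+0/XOXXO/..OX., (1,4):-1/XOXXO/..O.X
[XOXXO/.XO..] O move#3: (1,0):+0/XOXXO/OXO..*, (1,3):+0/XOXXO/.XOO., (1,4):+0/XOXXO/.XO.O
[XOXXO/OXO..] X move#4: (1,3):+0/XOXXO/OXOX.*, (1,4):+0/XOXXO/OXO.X
[XOXXO/OXOX.] O move#5: (1,4):+0/XOXXO/OXOXO*
[XOXXO/OXOXO] end (terminal +0, X#6); searched XOXX./..O.. to 5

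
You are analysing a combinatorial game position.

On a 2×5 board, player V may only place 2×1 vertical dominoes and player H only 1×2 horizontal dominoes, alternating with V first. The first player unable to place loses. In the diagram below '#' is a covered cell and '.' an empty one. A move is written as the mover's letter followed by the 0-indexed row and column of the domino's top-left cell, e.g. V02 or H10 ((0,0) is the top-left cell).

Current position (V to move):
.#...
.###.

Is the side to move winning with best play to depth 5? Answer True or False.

ply 1, V at .#.../.###. | V00=-1→##.../####.; V04=+1→.#..#/.####*
ply 2, H at .#..#/.#### | H02=-1→.####/.####*
ply 3, V at .####/.#### | V00=+1→#####/#####*
ply 4: #####/##### is terminal -1 (H); from .#.../.###. depth 5

V winning at [.#.../.###.]: True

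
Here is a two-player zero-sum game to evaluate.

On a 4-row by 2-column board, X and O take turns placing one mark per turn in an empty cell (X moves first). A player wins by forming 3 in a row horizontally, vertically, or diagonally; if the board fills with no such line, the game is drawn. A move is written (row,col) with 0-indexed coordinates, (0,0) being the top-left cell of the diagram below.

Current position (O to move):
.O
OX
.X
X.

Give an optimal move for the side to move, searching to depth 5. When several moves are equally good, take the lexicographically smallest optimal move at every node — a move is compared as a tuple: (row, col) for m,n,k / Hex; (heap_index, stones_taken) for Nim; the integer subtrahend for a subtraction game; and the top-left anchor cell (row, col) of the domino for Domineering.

ply 1, O at .O/OX/.X/X. | (0,0)=-1→OO/OX/.X/X.; (2,0)=-1→.O/OX/OX/X.; (3,1)=+0→.O/OX/.X/XO*
ply 2, X at .O/OX/.X/XO | (0,0)=+0→XO/OX/.X/XO*; (2,0)=+0→.O/OX/XX/XO
ply 3, O at XO/OX/.X/XO | (2,0)=+0→XO/OX/OX/XO*
ply 4: XO/OX/OX/XO is terminal +0 (X); from .O/OX/.X/X. depth 5

O's best at [.O/OX/.X/X.]: (3,1)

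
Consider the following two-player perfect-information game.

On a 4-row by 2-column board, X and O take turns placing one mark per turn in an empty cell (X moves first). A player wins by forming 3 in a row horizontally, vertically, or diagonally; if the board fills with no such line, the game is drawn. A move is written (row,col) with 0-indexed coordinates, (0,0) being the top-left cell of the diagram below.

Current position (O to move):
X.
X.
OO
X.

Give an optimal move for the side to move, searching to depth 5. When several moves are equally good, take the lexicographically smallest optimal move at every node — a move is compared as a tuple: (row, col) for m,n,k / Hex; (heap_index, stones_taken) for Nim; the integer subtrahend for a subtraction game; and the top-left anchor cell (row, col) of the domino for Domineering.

ply 1, O at X./X./OO/X. | (0,1)=+0→XO/X./OO/X.; (1,1)=+1→X./XO/OO/X.*; (3,1)=+0→X./X./OO/XO
ply 2, X at X./XO/OO/X. | (0,1)=-1→XX/XO/OO/X.*; (3,1)=-1→X./XO/OO/XX
ply 3, O at XX/XO/OO/X. | (3,1)=+1→XX/XO/OO/XO*
ply 4: XX/XO/OO/XO is terminal -1 (X); from X./X./OO/X. depth 5

O's best at [X./X./OO/X.]: (1,1)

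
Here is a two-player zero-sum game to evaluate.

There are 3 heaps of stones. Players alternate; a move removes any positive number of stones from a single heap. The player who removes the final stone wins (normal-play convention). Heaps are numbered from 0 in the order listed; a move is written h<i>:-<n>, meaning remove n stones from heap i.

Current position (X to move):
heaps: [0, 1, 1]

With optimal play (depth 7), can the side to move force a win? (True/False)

X winning at [(0,1,1)]: False

p1 X@[(0,1,1)]: h1:-1[(0,0,1)]-1* h2:-1[(0,1,0)]-1
p2 O@[(0,0,1)]: h2:-1[(0,0,0)]+1*
p3 X@[(0,0,0)] terminal -1; root [(0,1,1)] d7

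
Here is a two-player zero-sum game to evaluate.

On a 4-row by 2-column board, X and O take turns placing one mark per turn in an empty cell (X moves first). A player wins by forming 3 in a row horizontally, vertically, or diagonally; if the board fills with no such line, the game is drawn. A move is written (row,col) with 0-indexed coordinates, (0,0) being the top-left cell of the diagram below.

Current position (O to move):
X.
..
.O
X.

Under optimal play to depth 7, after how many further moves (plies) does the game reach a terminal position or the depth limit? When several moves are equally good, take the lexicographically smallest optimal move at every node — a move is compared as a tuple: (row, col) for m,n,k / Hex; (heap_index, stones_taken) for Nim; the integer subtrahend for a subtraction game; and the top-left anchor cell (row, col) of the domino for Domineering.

PV length from [X./../.O/X.]: 3 plies

ply 1, O at X./../.O/X. | (0,1)=+0→XO/../.O/X.; (1,0)=+0→X./O./.O/X.; (1,1)=+1→X./.O/.O/X.*; (2,0)=+0→X./../OO/X.; (3,1)=+0→X./../.O/XO
ply 2, X at X./.O/.O/X. | (0,1)=-1→XX/.O/.O/X.*; (1,0)=-1→X./XO/.O/X.; (2,0)=-1→X./.O/XO/X.; (3,1)=-1→X./.O/.O/XX
ply 3, O at XX/.O/.O/X. | (1,0)=+0→XX/OO/.O/X.; (2,0)=+0→XX/.O/OO/X.; (3,1)=+1→XX/.O/.O/XO*
ply 4: XX/.O/.O/XO is terminal -1 (X); from X./../.O/X. depth 7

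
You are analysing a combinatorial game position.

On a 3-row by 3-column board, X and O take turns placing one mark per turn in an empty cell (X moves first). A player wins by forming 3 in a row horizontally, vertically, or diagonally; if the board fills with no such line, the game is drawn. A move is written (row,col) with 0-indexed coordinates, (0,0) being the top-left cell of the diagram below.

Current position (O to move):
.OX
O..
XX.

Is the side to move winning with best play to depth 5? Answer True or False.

O winning at [.OX/O../XX.]: False

[.OX/O../XX.] O move#1: (0,0):-1/OOX/O../XX.*, (1,1):-1/.OX/OO./XX., (1,2):-1/.OX/O.O/XX., (2,2):-1/.OX/O../XXO
[OOX/O../XX.] X move#2: (1,1):+1/OOX/OX./XX.*, (1,2):+1/OOX/O.X/XX., (2,2):+1/OOX/O../XXX
[OOX/OX./XX.] end (terminal -1, O#3); searched .OX/O../XX. to 5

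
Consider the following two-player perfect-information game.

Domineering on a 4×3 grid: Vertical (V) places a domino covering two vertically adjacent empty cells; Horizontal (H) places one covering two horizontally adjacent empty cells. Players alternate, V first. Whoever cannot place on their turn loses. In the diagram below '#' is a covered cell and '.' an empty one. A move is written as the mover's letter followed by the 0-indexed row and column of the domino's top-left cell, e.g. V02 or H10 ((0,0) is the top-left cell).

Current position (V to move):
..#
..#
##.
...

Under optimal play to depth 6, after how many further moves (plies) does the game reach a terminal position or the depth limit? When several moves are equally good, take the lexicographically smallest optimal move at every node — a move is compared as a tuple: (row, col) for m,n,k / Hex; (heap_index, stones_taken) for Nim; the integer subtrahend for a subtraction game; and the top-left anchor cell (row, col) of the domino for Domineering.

PV length from [..#/..#/##./...]: 3 plies

[..#/..#/##./...] V move#1: V00:+1/#.#/#.#/##./...*, V01:+1/.##/.##/##./..., V22:-1/..#/..#/###/..#
[#.#/#.#/##./...] H move#2: H30:-1/#.#/#.#/##./##.*, H31:-1/#.#/#.#/##./.##
[#.#/#.#/##./##.] V move#3: V01:+1/###/###/##./##.*, V22:+1/#.#/#.#/###/###
[###/###/##./##.] end (terminal -1, H#4); searched ..#/..#/##./... to 6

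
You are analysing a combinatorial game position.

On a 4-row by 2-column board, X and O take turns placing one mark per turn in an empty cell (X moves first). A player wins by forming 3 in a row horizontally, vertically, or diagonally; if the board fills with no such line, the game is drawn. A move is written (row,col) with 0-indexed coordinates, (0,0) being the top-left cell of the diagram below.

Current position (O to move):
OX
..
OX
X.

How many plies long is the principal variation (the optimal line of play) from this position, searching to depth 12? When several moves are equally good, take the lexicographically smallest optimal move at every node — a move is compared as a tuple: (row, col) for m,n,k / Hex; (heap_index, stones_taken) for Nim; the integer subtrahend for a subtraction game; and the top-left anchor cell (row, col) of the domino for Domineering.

PV length from [OX/../OX/X.]: 1 ply

[OX/../OX/X.] O move#1: (1,0):+1/OX/O./OX/X.*, (1,1):+0/OX/.O/OX/X., (3,1):-1/OX/../OX/XO
[OX/O./OX/X.] end (terminal -1, X#2); searched OX/../OX/X. to 12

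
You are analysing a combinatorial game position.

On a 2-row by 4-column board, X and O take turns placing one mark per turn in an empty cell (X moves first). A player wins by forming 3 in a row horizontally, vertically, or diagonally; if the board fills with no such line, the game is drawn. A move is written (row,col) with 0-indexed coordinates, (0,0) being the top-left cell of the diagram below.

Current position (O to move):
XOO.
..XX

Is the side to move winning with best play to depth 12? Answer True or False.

O winning at [XOO./..XX]: True

ply 1, O at XOO./..XX | (0,3)=+1→XOOO/..XX*; (1,0)=-1→XOO./O.XX; (1,1)=+0→XOO./.OXX
ply 2: XOOO/..XX is terminal -1 (X); from XOO./..XX depth 12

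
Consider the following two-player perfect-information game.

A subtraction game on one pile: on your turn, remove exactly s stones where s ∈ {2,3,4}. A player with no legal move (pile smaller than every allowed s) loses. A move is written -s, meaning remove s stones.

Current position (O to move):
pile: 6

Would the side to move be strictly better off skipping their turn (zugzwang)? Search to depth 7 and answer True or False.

p1 O@[6]: -2[4]-1* -3[3]-1 -4[2]-1
p2 X@[4]: -2[2]-1 -3[1]+1* -4[0]+1
p3 O@[1] terminal -1; root [6] d7
pass branch (X moves first from the same position):
  | p1 X@[6]: -2[4]-1* -3[3]-1 -4[2]-1
  | p2 O@[4]: -2[2]-1 -3[1]+1* -4[0]+1
  | p3 X@[1] terminal -1; root [6] d7
O moving scores -1; O passing scores +1

zugzwang(6, O) = True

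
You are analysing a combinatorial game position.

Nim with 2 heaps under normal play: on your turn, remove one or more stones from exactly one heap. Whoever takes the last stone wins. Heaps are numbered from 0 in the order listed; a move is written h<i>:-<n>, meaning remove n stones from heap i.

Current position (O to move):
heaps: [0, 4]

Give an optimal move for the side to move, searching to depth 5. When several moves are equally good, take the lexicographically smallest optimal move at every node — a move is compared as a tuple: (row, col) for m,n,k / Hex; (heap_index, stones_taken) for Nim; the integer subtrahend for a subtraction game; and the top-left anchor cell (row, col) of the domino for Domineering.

[(0,4)] O move#1: h1:-1:-1/(0,3), h1:-2:-1/(0,2), h1:-3:-1/(0,1), h1:-4:+1/(0,0)*
[(0,0)] end (terminal -1, X#2); searched (0,4) to 5

O's best at [(0,4)]: h1:-4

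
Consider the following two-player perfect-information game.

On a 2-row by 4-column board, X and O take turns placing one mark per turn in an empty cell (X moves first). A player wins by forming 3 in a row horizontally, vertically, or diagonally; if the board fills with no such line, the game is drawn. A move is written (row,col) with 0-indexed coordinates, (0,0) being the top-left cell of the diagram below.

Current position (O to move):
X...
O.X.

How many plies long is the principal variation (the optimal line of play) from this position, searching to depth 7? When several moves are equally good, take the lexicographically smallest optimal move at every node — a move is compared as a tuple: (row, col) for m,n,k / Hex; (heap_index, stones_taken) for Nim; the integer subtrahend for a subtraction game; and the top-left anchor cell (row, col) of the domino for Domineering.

ply 1, O at X.../O.X. | (0,1)=+0→XO../O.X.*; (0,2)=+0→X.O./O.X.; (0,3)=+0→X..O/O.X.; (1,1)=+0→X.../OOX.; (1,3)=+0→X.../O.XO
ply 2, X at XO../O.X. | (0,2)=+0→XOX./O.X.*; (0,3)=+0→XO.X/O.X.; (1,1)=+0→XO../OXX.; (1,3)=+0→XO../O.XX
ply 3, O at XOX./O.X. | (0,3)=+0→XOXO/O.X.*; (1,1)=+0→XOX./OOX.; (1,3)=+0→XOX./O.XO
ply 4, X at XOXO/O.X. | (1,1)=+0→XOXO/OXX.*; (1,3)=+0→XOXO/O.XX
ply 5, O at XOXO/OXX. | (1,3)=+0→XOXO/OXXO*
ply 6: XOXO/OXXO is terminal +0 (X); from X.../O.X. depth 7

PV length from [X.../O.X.]: 5 plies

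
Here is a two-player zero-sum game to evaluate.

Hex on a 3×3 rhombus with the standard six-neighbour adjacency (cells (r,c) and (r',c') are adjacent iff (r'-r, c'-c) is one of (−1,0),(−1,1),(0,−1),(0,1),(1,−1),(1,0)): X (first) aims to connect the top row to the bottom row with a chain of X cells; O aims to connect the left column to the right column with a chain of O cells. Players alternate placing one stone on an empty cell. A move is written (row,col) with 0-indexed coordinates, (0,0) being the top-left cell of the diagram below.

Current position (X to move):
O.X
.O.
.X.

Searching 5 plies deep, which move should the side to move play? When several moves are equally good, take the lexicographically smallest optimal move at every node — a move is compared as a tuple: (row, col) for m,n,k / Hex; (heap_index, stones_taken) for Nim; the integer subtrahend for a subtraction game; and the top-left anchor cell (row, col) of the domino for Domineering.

X's best at [O.X/.O./.X.]: (1,2)

p1 X@[O.X/.O./.X.]: (0,1)[OXX/.O./.X.]-1 (1,0)[O.X/XO./.X.]-1 (1,2)[O.X/.OX/.X.]+1* (2,0)[O.X/.O./XX.]-1 (2,2)[O.X/.O./.XX]-1
p2 O@[O.X/.OX/.X.] terminal -1; root [O.X/.O./.X.] d5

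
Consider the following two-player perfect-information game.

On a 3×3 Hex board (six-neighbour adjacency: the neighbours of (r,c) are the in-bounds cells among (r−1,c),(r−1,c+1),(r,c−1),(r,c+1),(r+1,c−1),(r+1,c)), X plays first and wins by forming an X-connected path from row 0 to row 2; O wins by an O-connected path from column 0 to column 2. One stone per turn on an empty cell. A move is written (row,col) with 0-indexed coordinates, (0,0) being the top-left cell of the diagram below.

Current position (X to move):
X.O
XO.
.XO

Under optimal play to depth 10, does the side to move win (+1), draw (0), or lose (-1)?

value(X.O/XO./.XO, X) = +1

p1 X@[X.O/XO./.XO]: (0,1)[XXO/XO./.XO]-1 (1,2)[X.O/XOX/.XO]-1 (2,0)[X.O/XO./XXO]+1*
p2 O@[X.O/XO./XXO] terminal -1; root [X.O/XO./.XO] d10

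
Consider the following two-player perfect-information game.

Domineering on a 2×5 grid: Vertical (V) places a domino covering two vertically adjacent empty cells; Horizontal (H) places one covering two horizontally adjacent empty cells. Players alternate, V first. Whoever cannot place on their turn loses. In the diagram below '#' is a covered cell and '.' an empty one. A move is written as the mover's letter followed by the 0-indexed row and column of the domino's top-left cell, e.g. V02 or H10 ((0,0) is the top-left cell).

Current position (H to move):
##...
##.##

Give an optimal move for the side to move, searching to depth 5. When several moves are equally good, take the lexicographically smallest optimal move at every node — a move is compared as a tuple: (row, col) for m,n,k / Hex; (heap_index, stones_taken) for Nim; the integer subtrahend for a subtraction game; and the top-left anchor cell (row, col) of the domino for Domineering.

ply 1, H at ##.../##.## | H02=+1→####./##.##*; H03=-1→##.##/##.##
ply 2: ####./##.## is terminal -1 (V); from ##.../##.## depth 5

H's best at [##.../##.##]: H02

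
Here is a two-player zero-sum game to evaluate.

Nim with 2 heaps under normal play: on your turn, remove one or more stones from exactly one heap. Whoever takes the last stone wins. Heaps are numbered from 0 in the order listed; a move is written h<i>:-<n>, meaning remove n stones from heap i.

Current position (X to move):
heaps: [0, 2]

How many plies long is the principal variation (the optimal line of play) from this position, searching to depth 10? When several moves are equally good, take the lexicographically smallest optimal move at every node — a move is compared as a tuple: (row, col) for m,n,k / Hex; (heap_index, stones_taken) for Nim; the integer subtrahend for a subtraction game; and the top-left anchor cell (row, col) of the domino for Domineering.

p1 X@[(0,2)]: h1:-1[(0,1)]-1 h1:-2[(0,0)]+1*
p2 O@[(0,0)] terminal -1; root [(0,2)] d10

PV length from [(0,2)]: 1 ply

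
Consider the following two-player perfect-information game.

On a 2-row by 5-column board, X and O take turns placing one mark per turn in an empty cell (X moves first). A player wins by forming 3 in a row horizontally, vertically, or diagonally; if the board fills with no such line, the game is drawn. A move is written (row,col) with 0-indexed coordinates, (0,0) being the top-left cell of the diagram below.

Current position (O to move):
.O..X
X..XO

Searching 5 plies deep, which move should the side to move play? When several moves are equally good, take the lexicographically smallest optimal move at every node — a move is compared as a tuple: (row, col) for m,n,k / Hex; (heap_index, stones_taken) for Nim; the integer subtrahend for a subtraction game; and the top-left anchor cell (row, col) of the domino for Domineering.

O's best at [.O..X/X..XO]: (0,2)

[.O..X/X..XO] O move#1: (0,0):+0/OO..X/X..XO, (0,2):+1/.OO.X/X..XO*, (0,3):+0/.O.OX/X..XO, (1,1):+0/.O..X/XO.XO, (1,2):+0/.O..X/X.OXO
[.OO.X/X..XO] X move#2: (0,0):-1/XOO.X/X..XO*, (0,3):-1/.OOXX/X..XO, (1,1):-1/.OO.X/XX.XO, (1,2):-1/.OO.X/X.XXO
[XOO.X/X..XO] O move#3: (0,3):+1/XOOOX/X..XO*, (1,1):+0/XOO.X/XO.XO, (1,2):+0/XOO.X/X.OXO
[XOOOX/X..XO] end (terminal -1, X#4); searched .O..X/X..XO to 5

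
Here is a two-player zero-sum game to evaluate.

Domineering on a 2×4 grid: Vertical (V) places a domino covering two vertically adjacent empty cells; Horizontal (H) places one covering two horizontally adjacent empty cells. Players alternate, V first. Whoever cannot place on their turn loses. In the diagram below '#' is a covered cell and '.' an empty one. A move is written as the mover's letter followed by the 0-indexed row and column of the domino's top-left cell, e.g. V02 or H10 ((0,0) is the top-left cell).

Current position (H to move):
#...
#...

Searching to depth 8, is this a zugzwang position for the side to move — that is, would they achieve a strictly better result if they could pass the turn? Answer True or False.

p1 H@[#.../#...]: H01[###./#...]+1* H02[#.##/#...]+1 H11[#.../###.]+1 H12[#.../#.##]+1
p2 V@[###./#...]: V03[####/#..#]-1*
p3 H@[####/#..#]: H11[####/####]+1*
p4 V@[####/####] terminal -1; root [#.../#...] d8
suppose H passes — search the same position with V to move:
pass> p1 V@[#.../#...]: V01[##../##..]-1 V02[#.#./#.#.]+1* V03[#..#/#..#]-1
pass> p2 H@[#.#./#.#.] terminal -1; root [#.../#...] d8
for H: play +1, pass -1

zugzwang(#.../#..., H) = False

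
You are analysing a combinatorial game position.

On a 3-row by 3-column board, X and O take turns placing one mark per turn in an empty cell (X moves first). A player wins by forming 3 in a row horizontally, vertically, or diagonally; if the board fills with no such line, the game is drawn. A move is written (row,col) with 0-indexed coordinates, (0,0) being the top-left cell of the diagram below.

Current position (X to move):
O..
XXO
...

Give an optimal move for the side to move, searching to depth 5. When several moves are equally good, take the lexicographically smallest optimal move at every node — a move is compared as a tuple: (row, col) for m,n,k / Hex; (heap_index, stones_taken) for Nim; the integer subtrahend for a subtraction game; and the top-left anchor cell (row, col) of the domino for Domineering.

[O../XXO/...] X move#1: (0,1):+0/OX./XXO/...*, (0,2):+0/O.X/XXO/..., (2,0):-1/O../XXO/X.., (2,1):+0/O../XXO/.X., (2,2):+0/O../XXO/..X
[OX./XXO/...] O move#2: (0,2):-1/OXO/XXO/..., (2,0):-1/OX./XXO/O.., (2,1):+0/OX./XXO/.O.*, (2,2):-1/OX./XXO/..O
[OX./XXO/.O.] X move#3: (0,2):+0/OXX/XXO/.O.*, (2,0):+0/OX./XXO/XO., (2,2):+0/OX./XXO/.OX
[OXX/XXO/.O.] O move#4: (2,0):+0/OXX/XXO/OO.*, (2,2):-1/OXX/XXO/.OO
[OXX/XXO/OO.] X move#5: (2,2):+0/OXX/XXO/OOX*
[OXX/XXO/OOX] end (terminal +0, O#6); searched O../XXO/... to 5

X's best at [O../XXO/...]: (0,1)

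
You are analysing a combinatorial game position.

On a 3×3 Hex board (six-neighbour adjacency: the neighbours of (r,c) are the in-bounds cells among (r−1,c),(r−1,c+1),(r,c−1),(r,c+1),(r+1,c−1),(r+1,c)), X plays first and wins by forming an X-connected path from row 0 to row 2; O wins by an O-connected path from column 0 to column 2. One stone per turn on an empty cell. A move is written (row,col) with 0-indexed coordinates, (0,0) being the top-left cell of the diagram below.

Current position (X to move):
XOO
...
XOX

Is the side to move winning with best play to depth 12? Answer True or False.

[XOO/.../XOX] X move#1: (1,0):+1/XOO/X../XOX*, (1,1):-1/XOO/.X./XOX, (1,2):-1/XOO/..X/XOX
[XOO/X../XOX] end (terminal -1, O#2); searched XOO/.../XOX to 12

X winning at [XOO/.../XOX]: True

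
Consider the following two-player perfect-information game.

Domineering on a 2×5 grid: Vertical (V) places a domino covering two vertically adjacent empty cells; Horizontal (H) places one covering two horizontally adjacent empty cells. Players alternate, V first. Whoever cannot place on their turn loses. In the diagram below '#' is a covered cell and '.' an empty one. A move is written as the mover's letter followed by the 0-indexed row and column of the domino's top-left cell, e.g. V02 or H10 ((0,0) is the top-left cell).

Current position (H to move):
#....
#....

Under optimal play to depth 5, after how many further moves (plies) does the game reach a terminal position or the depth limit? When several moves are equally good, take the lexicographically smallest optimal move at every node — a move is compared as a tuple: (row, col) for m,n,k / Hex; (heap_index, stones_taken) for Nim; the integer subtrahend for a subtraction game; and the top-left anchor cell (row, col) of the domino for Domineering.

PV length from [#..../#....]: 3 plies

[#..../#....] H move#1: H01:-1/###../#...., H02:+1/#.##./#....*, H03:-1/#..##/#...., H11:-1/#..../###.., H12:+1/#..../#.##., H13:-1/#..../#..##
[#.##./#....] V move#2: V01:-1/####./##...*, V04:-1/#.###/#...#
[####./##...] H move#3: H12:-1/####./####., H13:+1/####./##.##*
[####./##.##] end (terminal -1, V#4); searched #..../#.... to 5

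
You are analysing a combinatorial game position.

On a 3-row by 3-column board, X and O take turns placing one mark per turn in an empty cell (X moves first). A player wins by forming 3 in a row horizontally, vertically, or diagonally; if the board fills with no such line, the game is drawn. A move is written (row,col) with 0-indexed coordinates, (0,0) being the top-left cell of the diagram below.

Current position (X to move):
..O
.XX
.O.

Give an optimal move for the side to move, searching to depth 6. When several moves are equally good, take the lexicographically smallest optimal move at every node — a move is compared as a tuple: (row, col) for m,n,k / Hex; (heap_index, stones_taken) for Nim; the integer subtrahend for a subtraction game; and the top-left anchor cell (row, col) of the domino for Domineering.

ply 1, X at ..O/.XX/.O. | (0,0)=+1→X.O/.XX/.O.*; (0,1)=+0→.XO/.XX/.O.; (1,0)=+1→..O/XXX/.O.; (2,0)=+0→..O/.XX/XO.; (2,2)=+1→..O/.XX/.OX
ply 2, O at X.O/.XX/.O. | (0,1)=-1→XOO/.XX/.O.*; (1,0)=-1→X.O/OXX/.O.; (2,0)=-1→X.O/.XX/OO.; (2,2)=-1→X.O/.XX/.OO
ply 3, X at XOO/.XX/.O. | (1,0)=+1→XOO/XXX/.O.*; (2,0)=+1→XOO/.XX/XO.; (2,2)=+1→XOO/.XX/.OX
ply 4: XOO/XXX/.O. is terminal -1 (O); from ..O/.XX/.O. depth 6

X's best at [..O/.XX/.O.]: (0,0)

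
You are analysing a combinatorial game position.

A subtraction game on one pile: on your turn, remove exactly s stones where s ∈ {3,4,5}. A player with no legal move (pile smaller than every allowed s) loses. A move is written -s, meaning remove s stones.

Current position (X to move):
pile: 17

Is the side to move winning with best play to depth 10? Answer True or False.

[17] X move#1: -3:-1/14*, -4:-1/13, -5:-1/12
[14] O move#2: -3:-1/11, -4:+1/10*, -5:+1/9
[10] X move#3: -3:-1/7*, -4:-1/6, -5:-1/5
[7] O move#4: -3:-1/4, -4:-1/3, -5:+1/2*
[2] end (terminal -1, X#5); searched 17 to 10

X winning at [17]: False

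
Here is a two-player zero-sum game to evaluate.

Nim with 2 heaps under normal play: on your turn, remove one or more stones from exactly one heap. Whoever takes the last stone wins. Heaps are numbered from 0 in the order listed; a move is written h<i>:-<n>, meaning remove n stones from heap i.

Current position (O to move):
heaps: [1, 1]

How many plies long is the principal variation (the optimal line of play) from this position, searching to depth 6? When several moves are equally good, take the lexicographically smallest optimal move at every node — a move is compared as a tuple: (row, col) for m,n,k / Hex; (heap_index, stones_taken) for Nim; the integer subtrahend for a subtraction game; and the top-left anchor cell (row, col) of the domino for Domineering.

p1 O@[(1,1)]: h0:-1[(0,1)]-1* h1:-1[(1,0)]-1
p2 X@[(0,1)]: h1:-1[(0,0)]+1*
p3 O@[(0,0)] terminal -1; root [(1,1)] d6

PV length from [(1,1)]: 2 plies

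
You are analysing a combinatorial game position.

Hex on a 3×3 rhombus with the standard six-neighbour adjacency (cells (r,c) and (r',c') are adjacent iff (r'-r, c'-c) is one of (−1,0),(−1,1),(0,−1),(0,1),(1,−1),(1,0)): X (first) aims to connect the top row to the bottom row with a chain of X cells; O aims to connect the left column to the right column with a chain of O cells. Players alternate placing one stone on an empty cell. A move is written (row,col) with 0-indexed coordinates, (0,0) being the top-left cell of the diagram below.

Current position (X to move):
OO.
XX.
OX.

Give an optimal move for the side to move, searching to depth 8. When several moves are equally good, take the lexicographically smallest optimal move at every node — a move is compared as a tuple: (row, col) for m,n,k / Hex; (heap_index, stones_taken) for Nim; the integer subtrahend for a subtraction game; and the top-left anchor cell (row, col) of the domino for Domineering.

X's best at [OO./XX./OX.]: (0,2)

ply 1, X at OO./XX./OX. | (0,2)=+1→OOX/XX./OX.*; (1,2)=-1→OO./XXX/OX.; (2,2)=-1→OO./XX./OXX
ply 2: OOX/XX./OX. is terminal -1 (O); from OO./XX./OX. depth 8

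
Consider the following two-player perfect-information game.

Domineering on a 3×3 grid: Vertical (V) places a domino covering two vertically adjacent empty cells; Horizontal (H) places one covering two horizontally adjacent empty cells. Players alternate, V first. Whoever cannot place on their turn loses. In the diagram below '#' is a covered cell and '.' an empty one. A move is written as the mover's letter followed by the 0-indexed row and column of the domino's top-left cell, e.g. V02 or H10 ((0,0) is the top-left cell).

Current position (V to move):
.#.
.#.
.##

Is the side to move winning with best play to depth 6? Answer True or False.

V winning at [.#./.#./.##]: True

ply 1, V at .#./.#./.## | V00=+1→##./##./.##*; V02=+1→.##/.##/.##; V10=+1→.#./##./###
ply 2: ##./##./.## is terminal -1 (H); from .#./.#./.## depth 6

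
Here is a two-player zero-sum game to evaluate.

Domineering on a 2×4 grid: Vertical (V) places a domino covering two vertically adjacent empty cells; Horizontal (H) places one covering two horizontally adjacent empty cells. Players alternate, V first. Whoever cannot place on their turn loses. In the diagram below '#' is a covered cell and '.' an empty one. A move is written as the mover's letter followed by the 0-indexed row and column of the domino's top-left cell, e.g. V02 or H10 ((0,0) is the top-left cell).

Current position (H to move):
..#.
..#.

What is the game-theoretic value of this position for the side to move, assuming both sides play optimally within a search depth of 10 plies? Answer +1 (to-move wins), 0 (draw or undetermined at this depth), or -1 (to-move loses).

p1 H@[..#./..#.]: H00[###./..#.]+1* H10[..#./###.]+1
p2 V@[###./..#.]: V03[####/..##]-1*
p3 H@[####/..##]: H10[####/####]+1*
p4 V@[####/####] terminal -1; root [..#./..#.] d10

value(..#./..#., H) = +1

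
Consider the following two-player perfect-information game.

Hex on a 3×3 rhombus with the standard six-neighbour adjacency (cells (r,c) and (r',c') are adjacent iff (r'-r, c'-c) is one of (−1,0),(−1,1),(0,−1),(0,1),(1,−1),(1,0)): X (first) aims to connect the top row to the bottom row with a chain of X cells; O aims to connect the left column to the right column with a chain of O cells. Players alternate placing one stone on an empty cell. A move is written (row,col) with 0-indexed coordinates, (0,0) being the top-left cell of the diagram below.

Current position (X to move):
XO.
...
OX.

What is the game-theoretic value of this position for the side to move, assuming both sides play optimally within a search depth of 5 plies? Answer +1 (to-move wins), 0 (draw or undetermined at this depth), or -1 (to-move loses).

value(XO./.../OX., X) = +1

[XO./.../OX.] X move#1: (0,2):+1/XOX/.../OX.*, (1,0):-1/XO./X../OX., (1,1):+1/XO./.X./OX., (1,2):-1/XO./..X/OX., (2,2):-1/XO./.../OXX
[XOX/.../OX.] O move#2: (1,0):-1/XOX/O../OX.*, (1,1):-1/XOX/.O./OX., (1,2):-1/XOX/..O/OX., (2,2):-1/XOX/.../OXO
[XOX/O../OX.] X move#3: (1,1):+1/XOX/OX./OX.*, (1,2):+1/XOX/O.X/OX., (2,2):+1/XOX/O../OXX
[XOX/OX./OX.] end (terminal -1, O#4); searched XO./.../OX. to 5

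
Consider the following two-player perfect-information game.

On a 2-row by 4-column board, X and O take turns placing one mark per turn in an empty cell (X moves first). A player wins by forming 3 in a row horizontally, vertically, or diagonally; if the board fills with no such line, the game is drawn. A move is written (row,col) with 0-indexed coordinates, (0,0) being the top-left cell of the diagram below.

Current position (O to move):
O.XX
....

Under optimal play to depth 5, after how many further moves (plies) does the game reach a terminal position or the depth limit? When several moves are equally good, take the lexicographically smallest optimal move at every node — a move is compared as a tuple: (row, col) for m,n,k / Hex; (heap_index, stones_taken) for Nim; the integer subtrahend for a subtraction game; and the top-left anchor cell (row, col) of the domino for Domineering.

PV length from [O.XX/....]: 5 plies

p1 O@[O.XX/....]: (0,1)[OOXX/....]+0* (1,0)[O.XX/O...]-1 (1,1)[O.XX/.O..]-1 (1,2)[O.XX/..O.]-1 (1,3)[O.XX/...O]-1
p2 X@[OOXX/....]: (1,0)[OOXX/X...]+0* (1,1)[OOXX/.X..]+0 (1,2)[OOXX/..X.]+0 (1,3)[OOXX/...X]+0
p3 O@[OOXX/X...]: (1,1)[OOXX/XO..]+0* (1,2)[OOXX/X.O.]+0 (1,3)[OOXX/X..O]+0
p4 X@[OOXX/XO..]: (1,2)[OOXX/XOX.]+0* (1,3)[OOXX/XO.X]+0
p5 O@[OOXX/XOX.]: (1,3)[OOXX/XOXO]+0*
p6 X@[OOXX/XOXO] terminal +0; root [O.XX/....] d5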